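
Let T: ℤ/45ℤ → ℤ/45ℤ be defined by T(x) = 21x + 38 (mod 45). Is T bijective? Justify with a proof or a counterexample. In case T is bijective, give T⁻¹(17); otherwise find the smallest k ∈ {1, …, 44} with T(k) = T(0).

We have gcd(21, 45) = 3 > 1. Taking u = 0 and v = 15: T(0) = 38 and T(15) = 21·15 + 38 = 353 ≡ 38 (mod 45).
So T(0) = T(15) while 0 ≠ 15, hence T is not injective, hence not bijective.
Since T is not bijective, we find the least positive k with T(k) = T(0): this means 21k ≡ 0 (mod 45), i.e. 45 ∣ 21k. Since gcd(21, 45) = 3, dividing through by 3 this holds exactly when 15 ∣ 7k, and as gcd(7, 15) = 1, exactly when 15 ∣ k.
The smallest positive such k is 15.

15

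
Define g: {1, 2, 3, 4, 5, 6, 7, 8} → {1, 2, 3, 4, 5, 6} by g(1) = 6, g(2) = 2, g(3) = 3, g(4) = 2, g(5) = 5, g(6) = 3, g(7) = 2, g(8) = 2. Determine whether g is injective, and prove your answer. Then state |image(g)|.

g(2) = 2 = g(4) with 2 ≠ 4, so g is not injective.
The image of g is {2, 3, 5, 6}, which has 4 elements.

4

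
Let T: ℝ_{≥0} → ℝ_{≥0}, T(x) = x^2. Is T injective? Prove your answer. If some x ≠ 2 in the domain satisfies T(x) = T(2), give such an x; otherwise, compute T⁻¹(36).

On ℝ_{≥0}, x ↦ x^2 is strictly increasing, so T(x_1) = T(x_2) forces x_1 = x_2. Hence T is injective.
Since x ↦ x^2 is strictly increasing on ℝ_{≥0}, it is injective there, so no x ≠ 2 in the domain has T(x) = T(2). We therefore compute T⁻¹(36) = 36^{1/2} = 6 (indeed 6^2 = 36).

6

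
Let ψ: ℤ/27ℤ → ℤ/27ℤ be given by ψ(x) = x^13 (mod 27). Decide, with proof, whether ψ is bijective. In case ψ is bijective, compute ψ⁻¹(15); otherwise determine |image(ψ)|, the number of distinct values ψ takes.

19

ψ(0) = 0^13 = 0.
ψ(3): Repeated squaring mod 27: 3^1 ≡ 3, 3^2 ≡ 3² = 9, 3^4 ≡ 9² = 81 ≡ 0, 3^8 ≡ 0² = 0. Since 13 = 8 + 4 + 1, 3^13 ≡ 0·0·3: 0·0 = 0, then 0·3 = 0. So 3^13 ≡ 0 (mod 27).
So ψ(0) = ψ(3) = 0 while 0 ≠ 3, so ψ is not injective, hence not bijective.
Since ψ is not bijective, we determine |image(ψ)|. Computing x^13 mod 27 for each x (by repeated squaring, reducing mod 27 at every step), the values ψ(0), ψ(1), …, ψ(26) are: 0, 1, 11, 0, 13, 23, 0, 25, 8, 0, 10, 20, 0, 22, 5, 0, 7, 17, 0, 19, 2, 0, 4, 14, 0, 16, 26.
The distinct values are {0, 1, 2, 4, 5, 7, 8, 10, 11, 13, 14, 16, 17, 19, 20, 22, 23, 25, 26}; there are 19 of them.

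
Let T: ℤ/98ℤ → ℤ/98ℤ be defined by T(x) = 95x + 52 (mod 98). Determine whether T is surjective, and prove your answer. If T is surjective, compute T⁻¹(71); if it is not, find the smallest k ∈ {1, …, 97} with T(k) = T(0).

59

Since gcd(95, 98) = 1, 95 is invertible modulo 98. Euclid's algorithm: 98 = 1·95 + 3, 95 = 31·3 + 2, 3 = 1·2 + 1; back-substituting gives 1 = 65·95 − 63·98, so 95⁻¹ ≡ 65 (mod 98).
Then y ↦ 65(y − 52) is a two-sided inverse to T, so every y ∈ ℤ/98ℤ has a preimage.
So T is surjective.
Since T is surjective, we find T⁻¹(71): we need 95x ≡ 71 − 52 ≡ 19 (mod 98). Using 95⁻¹ = 65: x ≡ 65·19 = 1235 = 12·98 + 59, so x = 59.
Check: T(59) = 95·59 + 52 = 5657 = 57·98 + 71 ≡ 71 (mod 98).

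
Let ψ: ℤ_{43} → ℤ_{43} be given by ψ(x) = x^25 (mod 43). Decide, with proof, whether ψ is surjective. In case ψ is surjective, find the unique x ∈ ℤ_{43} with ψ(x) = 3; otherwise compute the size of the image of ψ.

20

Since 43 is prime, the nonzero elements of ℤ_{43} form a cyclic group of order 42.
As gcd(25, 42) = 1, raising to the 25th power is a bijection on this group: if a^25 ≡ b^25 then (ab^{−1})^25 = 1, and the only element of order dividing gcd(25, 42) = 1 is 1, so a = b.
With ψ(0) = 0 this makes ψ injective on all of ℤ_{43}, hence bijective (finite equal-size domain and codomain). In particular ψ is surjective.
Since ψ is surjective, we find the preimage of 3. The inverse of x ↦ x^25 on (ℤ_{43})^× is x ↦ x^37, because 25·37 = 925 = 22·42 + 1 ≡ 1 (mod 42) and x^{42} = 1 for x ≠ 0 (Fermat). So ψ⁻¹(3) = 3^37 mod 43.
Repeated squaring mod 43: 3^1 ≡ 3, 3^2 ≡ 3² = 9, 3^4 ≡ 9² = 81 ≡ 38, 3^8 ≡ 38² = 1444 ≡ 25, 3^16 ≡ 25² = 625 ≡ 23, 3^32 ≡ 23² = 529 ≡ 13. Since 37 = 32 + 4 + 1, 3^37 ≡ 13·38·3: 13·38 = 494 ≡ 21, then 21·3 = 63 ≡ 20. So 3^37 ≡ 20 (mod 43).
Hence ψ⁻¹(3) = 20.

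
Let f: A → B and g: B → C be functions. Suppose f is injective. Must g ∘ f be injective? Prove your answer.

not injective

No. Take A = B = C = {0, 1}, f = identity (injective), and g(x) = 0 for every x.
Then (g ∘ f)(0) = 0 = (g ∘ f)(1) with 0 ≠ 1, so g ∘ f is not injective.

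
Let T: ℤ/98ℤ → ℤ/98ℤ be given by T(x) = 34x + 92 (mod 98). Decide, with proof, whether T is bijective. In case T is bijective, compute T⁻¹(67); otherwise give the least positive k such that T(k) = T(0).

We have gcd(34, 98) = 2 > 1. Taking u = 0 and v = 49: T(0) = 92 and T(49) = 34·49 + 92 = 1758 ≡ 92 (mod 98).
So T(0) = T(49) while 0 ≠ 49, therefore T is not injective, hence not bijective.
Since T is not bijective, we find the least positive k with T(k) = T(0): this means 34k ≡ 0 (mod 98), i.e. 98 ∣ 34k. Since gcd(34, 98) = 2, dividing through by 2 this holds exactly when 49 ∣ 17k, and as gcd(17, 49) = 1, exactly when 49 ∣ k.
The smallest positive such k is 49.

49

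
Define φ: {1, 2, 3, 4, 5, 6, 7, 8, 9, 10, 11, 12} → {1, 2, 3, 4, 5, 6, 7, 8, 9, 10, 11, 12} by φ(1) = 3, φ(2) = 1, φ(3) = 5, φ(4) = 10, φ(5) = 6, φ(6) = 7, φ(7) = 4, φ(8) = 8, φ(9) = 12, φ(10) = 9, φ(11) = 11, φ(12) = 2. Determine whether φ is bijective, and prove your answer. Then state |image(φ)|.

12

The values 3, 1, 5, 10, 6, 7, 4, 8, 12, 9, 11, 2 are a permutation of {1, 2, 3, 4, 5, 6, 7, 8, 9, 10, 11, 12}: each element appears exactly once.
So φ is injective and surjective, hence bijective.
The image of φ is {1, 2, 3, 4, 5, 6, 7, 8, 9, 10, 11, 12}, which has 12 elements.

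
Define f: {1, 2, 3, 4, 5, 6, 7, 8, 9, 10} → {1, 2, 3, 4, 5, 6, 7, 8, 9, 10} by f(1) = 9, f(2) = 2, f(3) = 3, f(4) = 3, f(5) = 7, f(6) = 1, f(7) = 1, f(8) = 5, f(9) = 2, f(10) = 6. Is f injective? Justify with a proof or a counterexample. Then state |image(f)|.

f(3) = 3 = f(4) with 3 ≠ 4, so f is not injective.
The image of f is {1, 2, 3, 5, 6, 7, 9}, which has 7 elements.

7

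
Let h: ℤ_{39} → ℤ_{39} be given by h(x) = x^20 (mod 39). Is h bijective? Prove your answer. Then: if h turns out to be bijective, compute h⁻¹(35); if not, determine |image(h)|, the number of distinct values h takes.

h(1) = 1^20 = 1.
h(5): Repeated squaring mod 39: 5^1 ≡ 5, 5^2 ≡ 5² = 25, 5^4 ≡ 25² = 625 ≡ 1, 5^8 ≡ 1² = 1, 5^16 ≡ 1² = 1. Since 20 = 16 + 4, 5^20 ≡ 1·1: 1·1 = 1. So 5^20 ≡ 1 (mod 39).
So h(1) = h(5) = 1 while 1 ≠ 5, thus h is not injective, hence not bijective.
Since h is not bijective, we determine |image(h)|. Computing x^20 mod 39 for each x (by repeated squaring, reducing mod 39 at every step), the values h(0), h(1), …, h(38) are: 0, 1, 22, 9, 16, 1, 3, 16, 1, 3, 22, 22, 27, 13, 1, 9, 22, 16, 27, 16, 16, 27, 16, 22, 9, 1, 13, 27, 22, 22, 3, 1, 16, 3, 1, 16, 9, 22, 1.
The distinct values are {0, 1, 3, 9, 13, 16, 22, 27}; there are 8 of them.

8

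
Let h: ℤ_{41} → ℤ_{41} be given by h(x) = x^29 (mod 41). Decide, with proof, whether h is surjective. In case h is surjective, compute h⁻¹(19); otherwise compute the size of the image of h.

35

Since 41 is prime, the nonzero elements of ℤ_{41} form a cyclic group of order 40.
As gcd(29, 40) = 1, raising to the 29th power is a bijection on this group: if a^29 ≡ b^29 then (ab^{−1})^29 = 1, and the only element of order dividing gcd(29, 40) = 1 is 1, so a = b.
With h(0) = 0 this makes h injective on all of ℤ_{41}, hence bijective (finite equal-size domain and codomain). In particular h is surjective.
Since h is surjective, we find the preimage of 19. The inverse of x ↦ x^29 on (ℤ_{41})^× is x ↦ x^29, because 29·29 = 841 = 21·40 + 1 ≡ 1 (mod 40) and x^{40} = 1 for x ≠ 0 (Fermat). So h⁻¹(19) = 19^29 mod 41.
Repeated squaring mod 41: 19^1 ≡ 19, 19^2 ≡ 19² = 361 ≡ 33, 19^4 ≡ 33² = 1089 ≡ 23, 19^8 ≡ 23² = 529 ≡ 37, 19^16 ≡ 37² = 1369 ≡ 16. Since 29 = 16 + 8 + 4 + 1, 19^29 ≡ 16·37·23·19: 16·37 = 592 ≡ 18, then 18·23 = 414 ≡ 4, then 4·19 = 76 ≡ 35. So 19^29 ≡ 35 (mod 41).
Hence h⁻¹(19) = 35.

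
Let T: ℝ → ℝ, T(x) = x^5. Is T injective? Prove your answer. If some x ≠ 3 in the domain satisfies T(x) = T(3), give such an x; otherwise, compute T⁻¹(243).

On ℝ, x ↦ x^5 is strictly increasing (since 5 is odd), so T(s) = T(t) forces s = t. Thus T is injective.
Since x ↦ x^5 is strictly increasing on ℝ, it is injective there, so no x ≠ 3 in the domain has T(x) = T(3). We therefore compute T⁻¹(243) = 243^{1/5} = 3 (indeed 3^5 = 243).

3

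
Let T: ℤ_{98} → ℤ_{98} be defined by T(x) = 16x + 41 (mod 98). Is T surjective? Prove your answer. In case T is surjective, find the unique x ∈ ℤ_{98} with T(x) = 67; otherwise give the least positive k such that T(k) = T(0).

Since gcd(16, 98) = 2, we have 16x ≡ 0 (mod 2) for all x, so T(x) ≡ 1 (mod 2).
But 0 ≢ 1 (mod 2), so 0 ∈ ℤ_{98} has no preimage. Thus T is not surjective.
Since T is not surjective, we find the least positive k with T(k) = T(0): this means 16k ≡ 0 (mod 98), i.e. 98 ∣ 16k. Since gcd(16, 98) = 2, dividing through by 2 this holds exactly when 49 ∣ 8k, and as gcd(8, 49) = 1, exactly when 49 ∣ k.
The smallest positive such k is 49.

49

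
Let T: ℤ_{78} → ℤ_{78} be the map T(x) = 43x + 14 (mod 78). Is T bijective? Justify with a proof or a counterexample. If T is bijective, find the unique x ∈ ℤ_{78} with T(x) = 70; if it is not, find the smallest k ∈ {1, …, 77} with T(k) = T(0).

14

Suppose T(x_1) = T(x_2) in ℤ_{78}. Then 43x_1 + 14 ≡ 43x_2 + 14 (mod 78), therefore 43(x_1 − x_2) ≡ 0 (mod 78).
Since gcd(43, 78) = 1, 43 is invertible modulo 78, hence x_1 − x_2 ≡ 0 (mod 78), i.e. x_1 = x_2.
We now compute 43⁻¹ mod 78 explicitly. Euclid's algorithm: 78 = 1·43 + 35, 43 = 1·35 + 8, 35 = 4·8 + 3, 8 = 2·3 + 2, 3 = 1·2 + 1; back-substituting gives 1 = 49·43 − 27·78, so 43⁻¹ ≡ 49 (mod 78).
Then y ↦ 49(y − 14) is a two-sided inverse to T, so every y ∈ ℤ_{78} has a preimage.
Thus T is bijective.
Since T is bijective, we compute T⁻¹(70): solve 43x + 14 ≡ 70 (mod 78), i.e. 43x ≡ 56 (mod 78).
Multiplying by 43⁻¹ = 49 gives x ≡ 49·56 = 2744 = 35·78 + 14 ≡ 14 (mod 78).
Check: T(14) = 43·14 + 14 = 616 = 7·78 + 70 ≡ 70 (mod 78).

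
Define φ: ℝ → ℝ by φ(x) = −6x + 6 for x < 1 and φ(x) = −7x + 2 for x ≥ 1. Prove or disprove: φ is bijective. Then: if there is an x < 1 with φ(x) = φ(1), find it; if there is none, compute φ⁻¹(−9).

11/7

Both pieces are strictly decreasing (slopes −6 and −7), so each is injective on its own interval.
The left piece maps (−∞, 1) onto (0, ∞); the right piece maps [1, ∞) onto (−∞, −5].
The images leave a gap (0 has no preimage), so φ is not surjective, hence not bijective.
Because the two images are disjoint, no x < 1 has φ(x) = φ(1), so we compute φ⁻¹(−9): −9 lies in (−∞, −5], so solve −7x + 2 = −9: x = (−9 − 2)/(−7) = 11/7.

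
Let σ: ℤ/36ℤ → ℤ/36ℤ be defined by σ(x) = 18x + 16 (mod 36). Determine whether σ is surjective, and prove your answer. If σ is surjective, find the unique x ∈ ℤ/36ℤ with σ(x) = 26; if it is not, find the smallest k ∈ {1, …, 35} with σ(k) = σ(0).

2

By definition, σ is surjective if every y in the codomain equals σ(x) for some x in the domain.
Since gcd(18, 36) = 18, we have 18x ≡ 0 (mod 18) for all x, so σ(x) ≡ 16 (mod 18).
But 0 ≢ 16 (mod 18), so 0 ∈ ℤ/36ℤ has no preimage. Thus σ is not surjective.
Since σ is not surjective, we find the least positive k with σ(k) = σ(0): this means 18k ≡ 0 (mod 36), i.e. 36 ∣ 18k. Since gcd(18, 36) = 18, dividing through by 18 this holds exactly when 2 ∣ k.
The smallest positive such k is 2.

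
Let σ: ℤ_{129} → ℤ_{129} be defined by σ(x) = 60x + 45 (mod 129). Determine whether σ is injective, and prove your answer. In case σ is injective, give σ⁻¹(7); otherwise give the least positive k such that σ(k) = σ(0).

We have gcd(60, 129) = 3 > 1. Taking u = 0 and v = 43: σ(0) = 45 and σ(43) = 60·43 + 45 = 2625 ≡ 45 (mod 129).
So σ(0) = σ(43) while 0 ≠ 43, thus σ is not injective.
Since σ is not injective, we find the least positive k with σ(k) = σ(0): this means 60k ≡ 0 (mod 129), i.e. 129 ∣ 60k. Since gcd(60, 129) = 3, dividing through by 3 this holds exactly when 43 ∣ 20k, and as gcd(20, 43) = 1, exactly when 43 ∣ k.
The smallest positive such k is 43.

43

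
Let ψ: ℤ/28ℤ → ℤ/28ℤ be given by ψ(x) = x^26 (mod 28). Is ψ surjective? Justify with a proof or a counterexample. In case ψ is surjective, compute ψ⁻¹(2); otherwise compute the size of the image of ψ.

ψ(6): Repeated squaring mod 28: 6^1 ≡ 6, 6^2 ≡ 6² = 36 ≡ 8, 6^4 ≡ 8² = 64 ≡ 8, 6^8 ≡ 8² = 64 ≡ 8, 6^16 ≡ 8² = 64 ≡ 8. Since 26 = 16 + 8 + 2, 6^26 ≡ 8·8·8: 8·8 = 64 ≡ 8, then 8·8 = 64 ≡ 8. So 6^26 ≡ 8 (mod 28).
ψ(8): Repeated squaring mod 28: 8^1 ≡ 8, 8^2 ≡ 8² = 64 ≡ 8, 8^4 ≡ 8² = 64 ≡ 8, 8^8 ≡ 8² = 64 ≡ 8, 8^16 ≡ 8² = 64 ≡ 8. Since 26 = 16 + 8 + 2, 8^26 ≡ 8·8·8: 8·8 = 64 ≡ 8, then 8·8 = 64 ≡ 8. So 8^26 ≡ 8 (mod 28).
So ψ(6) = ψ(8) = 8 while 6 ≠ 8, therefore ψ is not injective.
A non-injective map from the 28-element set ℤ/28ℤ to itself takes at most 27 distinct values, so it cannot be surjective. So ψ is not surjective.
Since ψ is not surjective, we determine |image(ψ)|. Computing x^26 mod 28 for each x (by repeated squaring, reducing mod 28 at every step), the values ψ(0), ψ(1), …, ψ(27) are: 0, 1, 4, 9, 16, 25, 8, 21, 8, 25, 16, 9, 4, 1, 0, 1, 4, 9, 16, 25, 8, 21, 8, 25, 16, 9, 4, 1.
The distinct values are {0, 1, 4, 8, 9, 16, 21, 25}; there are 8 of them.

8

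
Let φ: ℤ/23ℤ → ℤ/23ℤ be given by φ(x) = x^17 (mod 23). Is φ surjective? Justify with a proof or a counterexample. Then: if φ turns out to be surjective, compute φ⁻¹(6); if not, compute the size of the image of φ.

Since 23 is prime, the nonzero elements of ℤ/23ℤ form a cyclic group of order 22.
As gcd(17, 22) = 1, raising to the 17th power is a bijection on this group: if s^17 ≡ t^17 then (st^{−1})^17 = 1, and the only element of order dividing gcd(17, 22) = 1 is 1, so s = t.
With φ(0) = 0 this makes φ injective on all of ℤ/23ℤ, hence bijective (finite equal-size domain and codomain). In particular φ is surjective.
Since φ is surjective, we find the preimage of 6. The inverse of x ↦ x^17 on (ℤ/23ℤ)^× is x ↦ x^13, because 17·13 = 221 = 10·22 + 1 ≡ 1 (mod 22) and x^{22} = 1 for x ≠ 0 (Fermat). So φ⁻¹(6) = 6^13 mod 23.
Repeated squaring mod 23: 6^1 ≡ 6, 6^2 ≡ 6² = 36 ≡ 13, 6^4 ≡ 13² = 169 ≡ 8, 6^8 ≡ 8² = 64 ≡ 18. Since 13 = 8 + 4 + 1, 6^13 ≡ 18·8·6: 18·8 = 144 ≡ 6, then 6·6 = 36 ≡ 13. So 6^13 ≡ 13 (mod 23).
Hence φ⁻¹(6) = 13.

13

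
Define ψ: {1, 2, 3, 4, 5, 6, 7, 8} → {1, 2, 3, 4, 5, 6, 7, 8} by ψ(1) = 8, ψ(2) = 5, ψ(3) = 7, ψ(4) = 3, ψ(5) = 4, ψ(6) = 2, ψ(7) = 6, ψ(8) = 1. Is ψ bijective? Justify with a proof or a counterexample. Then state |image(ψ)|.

The values 8, 5, 7, 3, 4, 2, 6, 1 are a permutation of {1, 2, 3, 4, 5, 6, 7, 8}: each element appears exactly once.
So ψ is injective and surjective, hence bijective.
The image of ψ is {1, 2, 3, 4, 5, 6, 7, 8}, which has 8 elements.

8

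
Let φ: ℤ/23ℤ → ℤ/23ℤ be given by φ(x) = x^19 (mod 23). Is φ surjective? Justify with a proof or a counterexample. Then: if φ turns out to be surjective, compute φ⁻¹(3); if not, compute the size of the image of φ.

2

Since 23 is prime, the nonzero elements of ℤ/23ℤ form a cyclic group of order 22.
As gcd(19, 22) = 1, raising to the 19th power is a bijection on this group: if u^19 ≡ v^19 then (uv^{−1})^19 = 1, and the only element of order dividing gcd(19, 22) = 1 is 1, so u = v.
With φ(0) = 0 this makes φ injective on all of ℤ/23ℤ, hence bijective (finite equal-size domain and codomain). In particular φ is surjective.
Since φ is surjective, we find the preimage of 3. The inverse of x ↦ x^19 on (ℤ/23ℤ)^× is x ↦ x^7, because 19·7 = 133 = 6·22 + 1 ≡ 1 (mod 22) and x^{22} = 1 for x ≠ 0 (Fermat). So φ⁻¹(3) = 3^7 mod 23.
Repeated squaring mod 23: 3^1 ≡ 3, 3^2 ≡ 3² = 9, 3^4 ≡ 9² = 81 ≡ 12. Since 7 = 4 + 2 + 1, 3^7 ≡ 12·9·3: 12·9 = 108 ≡ 16, then 16·3 = 48 ≡ 2. So 3^7 ≡ 2 (mod 23).
Hence φ⁻¹(3) = 2.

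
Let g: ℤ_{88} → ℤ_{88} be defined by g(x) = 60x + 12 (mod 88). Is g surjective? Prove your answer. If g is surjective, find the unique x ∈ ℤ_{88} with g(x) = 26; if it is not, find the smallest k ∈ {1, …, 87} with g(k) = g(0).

Since gcd(60, 88) = 4, we have 60x ≡ 0 (mod 4) for all x, so g(x) ≡ 0 (mod 4).
But 1 ≢ 0 (mod 4), so 1 ∈ ℤ_{88} has no preimage. Therefore g is not surjective.
Since g is not surjective, we find the least positive k with g(k) = g(0): this means 60k ≡ 0 (mod 88), i.e. 88 ∣ 60k. Since gcd(60, 88) = 4, dividing through by 4 this holds exactly when 22 ∣ 15k, and as gcd(15, 22) = 1, exactly when 22 ∣ k.
The smallest positive such k is 22.

22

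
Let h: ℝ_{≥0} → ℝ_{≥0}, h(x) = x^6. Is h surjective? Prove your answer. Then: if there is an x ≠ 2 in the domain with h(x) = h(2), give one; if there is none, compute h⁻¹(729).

For any y ∈ ℝ_{≥0}, x = y^{1/6} ∈ ℝ_{≥0} gives h(x) = y, so h is surjective.
Since x ↦ x^6 is strictly increasing on ℝ_{≥0}, it is injective there, so no x ≠ 2 in the domain has h(x) = h(2). We therefore compute h⁻¹(729) = 729^{1/6} = 3 (indeed 3^6 = 729).

3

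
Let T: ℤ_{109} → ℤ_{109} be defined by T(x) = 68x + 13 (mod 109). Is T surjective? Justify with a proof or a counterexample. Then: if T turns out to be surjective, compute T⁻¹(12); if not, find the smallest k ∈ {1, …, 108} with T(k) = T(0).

8

Since gcd(68, 109) = 1, 68 is invertible modulo 109. Euclid's algorithm: 109 = 1·68 + 41, 68 = 1·41 + 27, 41 = 1·27 + 14, 27 = 1·14 + 13, 14 = 1·13 + 1; back-substituting gives 1 = 101·68 − 63·109, so 68⁻¹ ≡ 101 (mod 109).
For any y ∈ ℤ_{109}, x = 101(y − 13) mod 109 satisfies T(x) = 68·101(y − 13) + 13 ≡ y (since 68·101 ≡ 1 mod 109). So every y has a preimage.
So T is surjective.
Since T is surjective, we find T⁻¹(12): we need 68x ≡ 12 − 13 ≡ 108 (mod 109). Using 68⁻¹ = 101: x ≡ 101·108 = 10908 = 100·109 + 8, so x = 8.
Check: T(8) = 68·8 + 13 = 557 = 5·109 + 12 ≡ 12 (mod 109).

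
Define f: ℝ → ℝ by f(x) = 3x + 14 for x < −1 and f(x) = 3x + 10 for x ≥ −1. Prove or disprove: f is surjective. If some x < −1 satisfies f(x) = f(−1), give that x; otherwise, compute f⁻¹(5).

-7/3

Both pieces are strictly increasing (slopes 3 and 3), so each is injective on its own interval.
The left piece maps (−∞, −1) onto (−∞, 11); the right piece maps [−1, ∞) onto [7, ∞).
The union (−∞, 11) ∪ [7, ∞) covers ℝ, so f is surjective.
For the follow-up: the images overlap, so an x < −1 with f(x) = f(−1) exists. f(−1) = 7; solving 3x + 14 = 7 for x < −1 gives x = (7 − 14)/3 = −7/3.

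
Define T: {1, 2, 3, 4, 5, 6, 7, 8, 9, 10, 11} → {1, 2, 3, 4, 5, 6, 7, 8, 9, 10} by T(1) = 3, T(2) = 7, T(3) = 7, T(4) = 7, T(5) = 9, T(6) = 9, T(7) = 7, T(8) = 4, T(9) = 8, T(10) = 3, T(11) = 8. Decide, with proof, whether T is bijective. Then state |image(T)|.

T(2) = 7 = T(3) with 2 ≠ 3, so T is not injective, hence not bijective.
The image of T is {3, 4, 7, 8, 9}, which has 5 elements.

5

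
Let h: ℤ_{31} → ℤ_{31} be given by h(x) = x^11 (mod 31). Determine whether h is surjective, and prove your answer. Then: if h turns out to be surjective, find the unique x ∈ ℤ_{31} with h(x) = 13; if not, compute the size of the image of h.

Since 31 is prime, the nonzero elements of ℤ_{31} form a cyclic group of order 30.
As gcd(11, 30) = 1, raising to the 11th power is a bijection on this group: if x_1^11 ≡ x_2^11 then (x_1x_2^{−1})^11 = 1, and the only element of order dividing gcd(11, 30) = 1 is 1, so x_1 = x_2.
With h(0) = 0 this makes h injective on all of ℤ_{31}, hence bijective (finite equal-size domain and codomain). In particular h is surjective.
Since h is surjective, we find the preimage of 13. The inverse of x ↦ x^11 on (ℤ_{31})^× is x ↦ x^11, because 11·11 = 121 = 4·30 + 1 ≡ 1 (mod 30) and x^{30} = 1 for x ≠ 0 (Fermat). So h⁻¹(13) = 13^11 mod 31.
Repeated squaring mod 31: 13^1 ≡ 13, 13^2 ≡ 13² = 169 ≡ 14, 13^4 ≡ 14² = 196 ≡ 10, 13^8 ≡ 10² = 100 ≡ 7. Since 11 = 8 + 2 + 1, 13^11 ≡ 7·14·13: 7·14 = 98 ≡ 5, then 5·13 = 65 ≡ 3. So 13^11 ≡ 3 (mod 31).
Hence h⁻¹(13) = 3.

3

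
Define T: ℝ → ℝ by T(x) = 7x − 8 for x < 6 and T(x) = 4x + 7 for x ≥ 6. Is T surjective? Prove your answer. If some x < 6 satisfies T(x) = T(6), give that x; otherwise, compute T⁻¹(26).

39/7

Both pieces are strictly increasing (slopes 7 and 4), so each is injective on its own interval.
The left piece maps (−∞, 6) onto (−∞, 34); the right piece maps [6, ∞) onto [31, ∞).
The union (−∞, 34) ∪ [31, ∞) covers ℝ, so T is surjective.
For the follow-up: the images overlap, so an x < 6 with T(x) = T(6) exists. T(6) = 31; solving 7x − 8 = 31 for x < 6 gives x = (31 + 8)/7 = 39/7.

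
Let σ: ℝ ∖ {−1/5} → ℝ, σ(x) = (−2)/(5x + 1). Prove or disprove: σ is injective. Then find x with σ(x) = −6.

Suppose σ(u) = σ(v). Cross-multiplying: (−2)(5v + 1) = (−2)(5u + 1).
Expanding both sides and cancelling the symmetric terms leaves 10·(u − v) = 0. Since 10 ≠ 0, u = v. Therefore σ is injective.
Solving σ(x) = −6: cross-multiplying gives −2 = −6(5x + 1), which rearranges to 30x = −4, so x = −2/15.

-2/15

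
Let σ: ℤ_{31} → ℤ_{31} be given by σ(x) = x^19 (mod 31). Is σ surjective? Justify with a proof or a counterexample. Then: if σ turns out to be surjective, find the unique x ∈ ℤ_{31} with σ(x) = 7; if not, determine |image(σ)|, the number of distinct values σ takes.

14

Since 31 is prime, the nonzero elements of ℤ_{31} form a cyclic group of order 30.
As gcd(19, 30) = 1, raising to the 19th power is a bijection on this group: if u^19 ≡ v^19 then (uv^{−1})^19 = 1, and the only element of order dividing gcd(19, 30) = 1 is 1, so u = v.
With σ(0) = 0 this makes σ injective on all of ℤ_{31}, hence bijective (finite equal-size domain and codomain). In particular σ is surjective.
Since σ is surjective, we find the preimage of 7. The inverse of x ↦ x^19 on (ℤ_{31})^× is x ↦ x^19, because 19·19 = 361 = 12·30 + 1 ≡ 1 (mod 30) and x^{30} = 1 for x ≠ 0 (Fermat). So σ⁻¹(7) = 7^19 mod 31.
Repeated squaring mod 31: 7^1 ≡ 7, 7^2 ≡ 7² = 49 ≡ 18, 7^4 ≡ 18² = 324 ≡ 14, 7^8 ≡ 14² = 196 ≡ 10, 7^16 ≡ 10² = 100 ≡ 7. Since 19 = 16 + 2 + 1, 7^19 ≡ 7·18·7: 7·18 = 126 ≡ 2, then 2·7 = 14. So 7^19 ≡ 14 (mod 31).
Hence σ⁻¹(7) = 14.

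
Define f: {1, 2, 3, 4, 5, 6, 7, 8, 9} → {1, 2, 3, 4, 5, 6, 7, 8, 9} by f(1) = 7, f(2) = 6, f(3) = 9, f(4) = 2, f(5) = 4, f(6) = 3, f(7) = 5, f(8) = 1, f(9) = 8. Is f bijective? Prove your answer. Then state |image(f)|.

9

The values 7, 6, 9, 2, 4, 3, 5, 1, 8 are a permutation of {1, 2, 3, 4, 5, 6, 7, 8, 9}: each element appears exactly once.
So f is injective and surjective, hence bijective.
The image of f is {1, 2, 3, 4, 5, 6, 7, 8, 9}, which has 9 elements.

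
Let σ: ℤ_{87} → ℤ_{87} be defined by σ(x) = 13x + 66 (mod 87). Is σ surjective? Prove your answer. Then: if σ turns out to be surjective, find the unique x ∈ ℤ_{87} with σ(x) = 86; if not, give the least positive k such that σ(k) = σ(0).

35

By definition, surjectivity means every element of the codomain has a preimage under σ.
Since gcd(13, 87) = 1, 13 is invertible modulo 87. Euclid's algorithm: 87 = 6·13 + 9, 13 = 1·9 + 4, 9 = 2·4 + 1; back-substituting gives 1 = 67·13 − 10·87, so 13⁻¹ ≡ 67 (mod 87).
Then y ↦ 67(y − 66) is a two-sided inverse to σ, so every y ∈ ℤ_{87} has a preimage.
Thus σ is surjective.
Since σ is surjective, we compute σ⁻¹(86): solve 13x + 66 ≡ 86 (mod 87), i.e. 13x ≡ 20 (mod 87).
Multiplying by 13⁻¹ = 67 gives x ≡ 67·20 = 1340 = 15·87 + 35 ≡ 35 (mod 87).
Check: σ(35) = 13·35 + 66 = 521 = 5·87 + 86 ≡ 86 (mod 87).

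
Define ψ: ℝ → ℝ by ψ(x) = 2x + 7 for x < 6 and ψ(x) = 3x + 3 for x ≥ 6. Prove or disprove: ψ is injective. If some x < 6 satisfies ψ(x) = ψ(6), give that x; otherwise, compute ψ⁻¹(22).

Both pieces are strictly increasing (slopes 2 and 3), so each is injective on its own interval.
The left piece maps (−∞, 6) onto (−∞, 19); the right piece maps [6, ∞) onto [21, ∞).
These images are disjoint, so no value is attained by both pieces. Therefore ψ is injective.
Because the two images are disjoint, no x < 6 has ψ(x) = ψ(6), so we compute ψ⁻¹(22): 22 lies in [21, ∞), so solve 3x + 3 = 22: x = (22 − 3)/3 = 19/3.

19/3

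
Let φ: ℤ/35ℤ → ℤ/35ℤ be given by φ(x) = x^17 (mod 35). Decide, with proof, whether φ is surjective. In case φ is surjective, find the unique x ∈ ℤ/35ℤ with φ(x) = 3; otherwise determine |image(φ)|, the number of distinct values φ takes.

33

Computing x^17 mod 35 for each x (by repeated squaring, reducing mod 35 at every step), the values φ(0), φ(1), …, φ(34) are: 0, 1, 32, 33, 9, 10, 6, 7, 8, 4, 5, 16, 17, 13, 14, 15, 11, 12, 23, 24, 20, 21, 22, 18, 19, 30, 31, 27, 28, 29, 25, 26, 2, 3, 34.
Every element of ℤ/35ℤ appears exactly once in this list, so φ is a bijection, and in particular surjective.
Since φ is surjective, we read off the preimage of 3 from the same table: φ(33) = 3, so φ⁻¹(3) = 33.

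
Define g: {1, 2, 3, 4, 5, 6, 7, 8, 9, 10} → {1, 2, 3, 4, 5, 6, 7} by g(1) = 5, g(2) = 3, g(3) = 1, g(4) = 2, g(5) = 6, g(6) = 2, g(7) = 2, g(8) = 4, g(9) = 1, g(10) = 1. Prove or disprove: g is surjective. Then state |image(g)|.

No element maps to 7, so g is not surjective.
The image of g is {1, 2, 3, 4, 5, 6}, which has 6 elements.

6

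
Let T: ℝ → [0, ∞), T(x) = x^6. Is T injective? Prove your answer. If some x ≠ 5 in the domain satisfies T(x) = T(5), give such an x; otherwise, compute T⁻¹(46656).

T(5) = 15625 = (−5)^6 = T(−5) (since 6 is even), with 5 ≠ −5. So T is not injective.
For the follow-up, such an x exists: taking x = −5 ∈ ℝ gives T(−5) = 15625 = T(5) with −5 ≠ 5.

-5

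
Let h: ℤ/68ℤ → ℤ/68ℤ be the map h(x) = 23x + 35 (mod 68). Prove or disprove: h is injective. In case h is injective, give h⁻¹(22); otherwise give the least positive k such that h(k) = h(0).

29

Recall that h is injective if h(u) = h(v) implies u = v.
Suppose h(u) = h(v) in ℤ/68ℤ. Then 23u + 35 ≡ 23v + 35 (mod 68), therefore 23(u − v) ≡ 0 (mod 68).
Since gcd(23, 68) = 1, 23 is invertible modulo 68, so u − v ≡ 0 (mod 68), i.e. u = v.
Thus h is injective.
We now compute 23⁻¹ mod 68 explicitly. Euclid's algorithm: 68 = 2·23 + 22, 23 = 1·22 + 1; back-substituting gives 1 = 3·23 − 1·68, so 23⁻¹ ≡ 3 (mod 68).
Since h is injective, we find h⁻¹(22): we need 23x ≡ 22 − 35 ≡ 55 (mod 68). Using 23⁻¹ = 3: x ≡ 3·55 = 165 = 2·68 + 29, so x = 29.
Check: h(29) = 23·29 + 35 = 702 = 10·68 + 22 ≡ 22 (mod 68).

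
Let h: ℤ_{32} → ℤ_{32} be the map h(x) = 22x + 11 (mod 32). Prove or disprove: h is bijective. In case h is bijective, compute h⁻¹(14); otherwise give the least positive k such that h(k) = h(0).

We have gcd(22, 32) = 2 > 1. Taking u = 0 and v = 16: h(0) = 11 and h(16) = 22·16 + 11 = 363 ≡ 11 (mod 32).
So h(0) = h(16) while 0 ≠ 16, so h is not injective, hence not bijective.
Since h is not bijective, we find the least positive k with h(k) = h(0): this means 22k ≡ 0 (mod 32), i.e. 32 ∣ 22k. Since gcd(22, 32) = 2, dividing through by 2 this holds exactly when 16 ∣ 11k, and as gcd(11, 16) = 1, exactly when 16 ∣ k.
The smallest positive such k is 16.

16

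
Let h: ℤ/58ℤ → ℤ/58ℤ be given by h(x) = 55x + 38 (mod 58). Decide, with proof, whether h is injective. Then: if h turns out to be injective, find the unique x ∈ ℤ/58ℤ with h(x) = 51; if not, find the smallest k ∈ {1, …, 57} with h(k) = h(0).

Suppose h(a) = h(b) in ℤ/58ℤ. Then 55a + 38 ≡ 55b + 38 (mod 58), therefore 55(a − b) ≡ 0 (mod 58).
Since gcd(55, 58) = 1, 55 is invertible modulo 58, hence a − b ≡ 0 (mod 58), i.e. a = b.
Hence h is injective.
We now compute 55⁻¹ mod 58 explicitly. Euclid's algorithm: 58 = 1·55 + 3, 55 = 18·3 + 1; back-substituting gives 1 = 19·55 − 18·58, so 55⁻¹ ≡ 19 (mod 58).
Since h is injective, we compute h⁻¹(51): solve 55x + 38 ≡ 51 (mod 58), i.e. 55x ≡ 13 (mod 58).
Multiplying by 55⁻¹ = 19 gives x ≡ 19·13 = 247 = 4·58 + 15 ≡ 15 (mod 58).
Check: h(15) = 55·15 + 38 = 863 = 14·58 + 51 ≡ 51 (mod 58).

15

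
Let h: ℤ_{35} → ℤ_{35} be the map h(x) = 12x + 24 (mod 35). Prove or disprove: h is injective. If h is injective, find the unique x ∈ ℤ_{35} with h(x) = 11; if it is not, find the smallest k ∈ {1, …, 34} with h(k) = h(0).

31

If h(x_1) = h(x_2), then 12x_1 ≡ 12x_2 (mod 35). Because gcd(12, 35) = 1, we may cancel 12 to get x_1 ≡ x_2 (mod 35).
Thus h is injective.
We now compute 12⁻¹ mod 35 explicitly. Euclid's algorithm: 35 = 2·12 + 11, 12 = 1·11 + 1; back-substituting gives 1 = 3·12 − 1·35, so 12⁻¹ ≡ 3 (mod 35).
Since h is injective, we compute h⁻¹(11): solve 12x + 24 ≡ 11 (mod 35), i.e. 12x ≡ 22 (mod 35).
Multiplying by 12⁻¹ = 3 gives x ≡ 3·22 = 66 = 1·35 + 31 ≡ 31 (mod 35).
Check: h(31) = 12·31 + 24 = 396 = 11·35 + 11 ≡ 11 (mod 35).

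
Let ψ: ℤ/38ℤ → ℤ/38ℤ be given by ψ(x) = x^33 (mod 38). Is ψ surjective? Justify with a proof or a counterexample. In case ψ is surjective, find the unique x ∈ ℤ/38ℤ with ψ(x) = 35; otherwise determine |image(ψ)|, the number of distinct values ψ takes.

ψ(4): Repeated squaring mod 38: 4^1 ≡ 4, 4^2 ≡ 4² = 16, 4^4 ≡ 16² = 256 ≡ 28, 4^8 ≡ 28² = 784 ≡ 24, 4^16 ≡ 24² = 576 ≡ 6, 4^32 ≡ 6² = 36. Since 33 = 32 + 1, 4^33 ≡ 36·4: 36·4 = 144 ≡ 30. So 4^33 ≡ 30 (mod 38).
ψ(6): Repeated squaring mod 38: 6^1 ≡ 6, 6^2 ≡ 6² = 36, 6^4 ≡ 36² = 1296 ≡ 4, 6^8 ≡ 4² = 16, 6^16 ≡ 16² = 256 ≡ 28, 6^32 ≡ 28² = 784 ≡ 24. Since 33 = 32 + 1, 6^33 ≡ 24·6: 24·6 = 144 ≡ 30. So 6^33 ≡ 30 (mod 38).
So ψ(4) = ψ(6) = 30 while 4 ≠ 6, therefore ψ is not injective.
A non-injective map from the 38-element set ℤ/38ℤ to itself takes at most 37 distinct values, so it cannot be surjective. So ψ is not surjective.
Since ψ is not surjective, we determine |image(ψ)|. Computing x^33 mod 38 for each x (by repeated squaring, reducing mod 38 at every step), the values ψ(0), ψ(1), …, ψ(37) are: 0, 1, 12, 31, 30, 7, 30, 1, 18, 11, 8, 1, 18, 27, 12, 27, 26, 7, 18, 19, 20, 31, 12, 11, 26, 11, 20, 37, 30, 27, 20, 37, 8, 31, 8, 7, 26, 37.
The distinct values are {0, 1, 7, 8, 11, 12, 18, 19, 20, 26, 27, 30, 31, 37}; there are 14 of them.

14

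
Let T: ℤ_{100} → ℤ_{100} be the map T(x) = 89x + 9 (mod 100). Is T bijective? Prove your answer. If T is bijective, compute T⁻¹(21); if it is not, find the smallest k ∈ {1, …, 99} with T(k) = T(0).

Recall: T is injective when T(x_1) = T(x_2) forces x_1 = x_2.
If T(x_1) = T(x_2), then 89x_1 ≡ 89x_2 (mod 100). Because gcd(89, 100) = 1, we may cancel 89 to get x_1 ≡ x_2 (mod 100).
We now compute 89⁻¹ mod 100 explicitly. Euclid's algorithm: 100 = 1·89 + 11, 89 = 8·11 + 1; back-substituting gives 1 = 9·89 − 8·100, so 89⁻¹ ≡ 9 (mod 100).
For any y ∈ ℤ_{100}, x = 9(y − 9) mod 100 satisfies T(x) = 89·9(y − 9) + 9 ≡ y (since 89·9 ≡ 1 mod 100). So every y has a preimage.
Therefore T is bijective.
Since T is bijective, we find T⁻¹(21): we need 89x ≡ 21 − 9 ≡ 12 (mod 100). Using 89⁻¹ = 9: x ≡ 9·12 = 108 = 1·100 + 8, so x = 8.
Check: T(8) = 89·8 + 9 = 721 = 7·100 + 21 ≡ 21 (mod 100).

8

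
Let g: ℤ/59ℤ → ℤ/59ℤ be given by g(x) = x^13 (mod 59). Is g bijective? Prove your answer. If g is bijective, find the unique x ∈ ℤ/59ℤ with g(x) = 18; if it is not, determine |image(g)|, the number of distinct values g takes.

Since 59 is prime, the nonzero elements of ℤ/59ℤ form a cyclic group of order 58.
As gcd(13, 58) = 1, raising to the 13th power is a bijection on this group: if u^13 ≡ v^13 then (uv^{−1})^13 = 1, and the only element of order dividing gcd(13, 58) = 1 is 1, so u = v.
With g(0) = 0 this makes g injective on all of ℤ/59ℤ, hence bijective (finite equal-size domain and codomain). In particular g is bijective.
Since g is bijective, we find the preimage of 18. The inverse of x ↦ x^13 on (ℤ/59ℤ)^× is x ↦ x^9, because 13·9 = 117 = 2·58 + 1 ≡ 1 (mod 58) and x^{58} = 1 for x ≠ 0 (Fermat). So g⁻¹(18) = 18^9 mod 59.
Repeated squaring mod 59: 18^1 ≡ 18, 18^2 ≡ 18² = 324 ≡ 29, 18^4 ≡ 29² = 841 ≡ 15, 18^8 ≡ 15² = 225 ≡ 48. Since 9 = 8 + 1, 18^9 ≡ 48·18: 48·18 = 864 ≡ 38. So 18^9 ≡ 38 (mod 59).
Hence g⁻¹(18) = 38.

38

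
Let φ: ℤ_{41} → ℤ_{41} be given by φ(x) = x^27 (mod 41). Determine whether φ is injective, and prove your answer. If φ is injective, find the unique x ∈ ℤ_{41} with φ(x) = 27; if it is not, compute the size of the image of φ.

3

Since 41 is prime, the nonzero elements of ℤ_{41} form a cyclic group of order 40.
As gcd(27, 40) = 1, raising to the 27th power is a bijection on this group: if a^27 ≡ b^27 then (ab^{−1})^27 = 1, and the only element of order dividing gcd(27, 40) = 1 is 1, so a = b.
With φ(0) = 0 this makes φ injective on all of ℤ_{41}, hence bijective (finite equal-size domain and codomain). In particular φ is injective.
Since φ is injective, we find the preimage of 27. The inverse of x ↦ x^27 on (ℤ_{41})^× is x ↦ x^3, because 27·3 = 81 = 2·40 + 1 ≡ 1 (mod 40) and x^{40} = 1 for x ≠ 0 (Fermat). So φ⁻¹(27) = 27^3 mod 41.
Repeated squaring mod 41: 27^1 ≡ 27, 27^2 ≡ 27² = 729 ≡ 32. Since 3 = 2 + 1, 27^3 ≡ 32·27: 32·27 = 864 ≡ 3. So 27^3 ≡ 3 (mod 41).
Hence φ⁻¹(27) = 3.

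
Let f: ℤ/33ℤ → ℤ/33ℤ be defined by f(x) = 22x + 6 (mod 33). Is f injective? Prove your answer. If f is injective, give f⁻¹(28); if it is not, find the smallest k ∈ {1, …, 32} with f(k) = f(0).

3

We have gcd(22, 33) = 11 > 1. Taking s = 0 and t = 3: f(0) = 6 and f(3) = 22·3 + 6 = 72 ≡ 6 (mod 33).
So f(0) = f(3) while 0 ≠ 3, thus f is not injective.
Since f is not injective, we find the least positive k with f(k) = f(0): this means 22k ≡ 0 (mod 33), i.e. 33 ∣ 22k. Since gcd(22, 33) = 11, dividing through by 11 this holds exactly when 3 ∣ 2k, and as gcd(2, 3) = 1, exactly when 3 ∣ k.
The smallest positive such k is 3.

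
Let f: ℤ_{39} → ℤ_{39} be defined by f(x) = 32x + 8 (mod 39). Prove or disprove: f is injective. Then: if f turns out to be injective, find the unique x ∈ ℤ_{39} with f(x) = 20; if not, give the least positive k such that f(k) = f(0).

15

If f(s) = f(t), then 32s ≡ 32t (mod 39). Because gcd(32, 39) = 1, we may cancel 32 to get s ≡ t (mod 39).
Therefore f is injective.
We now compute 32⁻¹ mod 39 explicitly. Euclid's algorithm: 39 = 1·32 + 7, 32 = 4·7 + 4, 7 = 1·4 + 3, 4 = 1·3 + 1; back-substituting gives 1 = 11·32 − 9·39, so 32⁻¹ ≡ 11 (mod 39).
Since f is injective, we find f⁻¹(20): we need 32x ≡ 20 − 8 ≡ 12 (mod 39). Using 32⁻¹ = 11: x ≡ 11·12 = 132 = 3·39 + 15, so x = 15.
Check: f(15) = 32·15 + 8 = 488 = 12·39 + 20 ≡ 20 (mod 39).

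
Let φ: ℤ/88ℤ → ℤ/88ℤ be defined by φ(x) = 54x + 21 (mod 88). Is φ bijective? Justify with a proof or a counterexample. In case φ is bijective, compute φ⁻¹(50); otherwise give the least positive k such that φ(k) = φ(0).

We have gcd(54, 88) = 2 > 1. Taking a = 0 and b = 44: φ(0) = 21 and φ(44) = 54·44 + 21 = 2397 ≡ 21 (mod 88).
So φ(0) = φ(44) while 0 ≠ 44, thus φ is not injective, hence not bijective.
Since φ is not bijective, we find the least positive k with φ(k) = φ(0): this means 54k ≡ 0 (mod 88), i.e. 88 ∣ 54k. Since gcd(54, 88) = 2, dividing through by 2 this holds exactly when 44 ∣ 27k, and as gcd(27, 44) = 1, exactly when 44 ∣ k.
The smallest positive such k is 44.

44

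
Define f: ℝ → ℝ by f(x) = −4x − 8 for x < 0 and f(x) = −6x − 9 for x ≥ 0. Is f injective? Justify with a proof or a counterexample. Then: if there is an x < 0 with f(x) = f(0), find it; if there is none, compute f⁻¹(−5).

Both pieces are strictly decreasing (slopes −4 and −6), so each is injective on its own interval.
The left piece maps (−∞, 0) onto (−8, ∞); the right piece maps [0, ∞) onto (−∞, −9].
These images are disjoint, so no value is attained by both pieces. Therefore f is injective.
Because the two images are disjoint, no x < 0 has f(x) = f(0), so we compute f⁻¹(−5): −5 lies in (−8, ∞), so solve −4x − 8 = −5: x = (−5 + 8)/(−4) = −3/4.

-3/4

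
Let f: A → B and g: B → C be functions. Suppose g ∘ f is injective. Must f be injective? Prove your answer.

injective

Suppose f(x_1) = f(x_2). Applying g: (g ∘ f)(x_1) = (g ∘ f)(x_2). Since g ∘ f is injective, x_1 = x_2. Hence f is injective.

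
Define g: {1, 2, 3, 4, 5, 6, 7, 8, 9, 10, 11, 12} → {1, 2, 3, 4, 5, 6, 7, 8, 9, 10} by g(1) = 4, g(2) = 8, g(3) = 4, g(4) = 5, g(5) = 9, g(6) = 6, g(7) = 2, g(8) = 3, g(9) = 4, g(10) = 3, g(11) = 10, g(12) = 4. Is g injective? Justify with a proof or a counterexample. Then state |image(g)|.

g(1) = 4 = g(3) with 1 ≠ 3, so g is not injective.
The image of g is {2, 3, 4, 5, 6, 8, 9, 10}, which has 8 elements.

8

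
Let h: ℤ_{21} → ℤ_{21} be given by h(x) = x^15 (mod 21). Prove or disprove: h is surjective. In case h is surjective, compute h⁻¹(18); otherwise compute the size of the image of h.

9

h(1) = 1^15 = 1.
h(4): Repeated squaring mod 21: 4^1 ≡ 4, 4^2 ≡ 4² = 16, 4^4 ≡ 16² = 256 ≡ 4, 4^8 ≡ 4² = 16. Since 15 = 8 + 4 + 2 + 1, 4^15 ≡ 16·4·16·4: 16·4 = 64 ≡ 1, then 1·16 = 16, then 16·4 = 64 ≡ 1. So 4^15 ≡ 1 (mod 21).
So h(1) = h(4) = 1 while 1 ≠ 4, hence h is not injective.
A non-injective map from the 21-element set ℤ_{21} to itself takes at most 20 distinct values, so it cannot be surjective. Hence h is not surjective.
Since h is not surjective, we determine |image(h)|. Computing x^15 mod 21 for each x (by repeated squaring, reducing mod 21 at every step), the values h(0), h(1), …, h(20) are: 0, 1, 8, 6, 1, 20, 6, 7, 8, 15, 13, 8, 6, 13, 14, 15, 1, 20, 15, 13, 20.
The distinct values are {0, 1, 6, 7, 8, 13, 14, 15, 20}; there are 9 of them.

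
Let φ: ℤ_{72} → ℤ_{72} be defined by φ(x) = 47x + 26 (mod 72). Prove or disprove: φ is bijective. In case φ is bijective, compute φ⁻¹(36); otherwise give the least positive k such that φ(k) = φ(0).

14

If φ(x_1) = φ(x_2), then 47x_1 ≡ 47x_2 (mod 72). Because gcd(47, 72) = 1, we may cancel 47 to get x_1 ≡ x_2 (mod 72).
We now compute 47⁻¹ mod 72 explicitly. Euclid's algorithm: 72 = 1·47 + 25, 47 = 1·25 + 22, 25 = 1·22 + 3, 22 = 7·3 + 1; back-substituting gives 1 = 23·47 − 15·72, so 47⁻¹ ≡ 23 (mod 72).
For any y ∈ ℤ_{72}, x = 23(y − 26) mod 72 satisfies φ(x) = 47·23(y − 26) + 26 ≡ y (since 47·23 ≡ 1 mod 72). So every y has a preimage.
Thus φ is bijective.
Since φ is bijective, we compute φ⁻¹(36): solve 47x + 26 ≡ 36 (mod 72), i.e. 47x ≡ 10 (mod 72).
Multiplying by 47⁻¹ = 23 gives x ≡ 23·10 = 230 = 3·72 + 14 ≡ 14 (mod 72).
Check: φ(14) = 47·14 + 26 = 684 = 9·72 + 36 ≡ 36 (mod 72).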